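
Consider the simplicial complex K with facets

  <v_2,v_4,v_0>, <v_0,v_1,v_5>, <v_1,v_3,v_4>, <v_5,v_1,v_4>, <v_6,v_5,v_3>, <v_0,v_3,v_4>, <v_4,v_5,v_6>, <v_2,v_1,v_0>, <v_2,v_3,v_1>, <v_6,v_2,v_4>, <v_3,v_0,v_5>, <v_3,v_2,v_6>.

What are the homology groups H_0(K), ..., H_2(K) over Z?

H_0 = Z,  H_1 = Z/2Z,  H_2 = 0.

Order the vertices as v_0 < v_1 < v_2 < v_3 < v_4 < v_5 < v_6. Listing each simplex with vertices in this order, K has dimension 2 with simplices:

  0-simplices (7): [v_0], [v_1], [v_2], [v_3], [v_4], [v_5], [v_6]
  1-simplices (18): (18 of them)
  2-simplices (12): (12 of them)

Hence C_0 ≅ Z^7, C_1 ≅ Z^18, C_2 ≅ Z^12.

Boundary ∂_1: C_1 → C_0 is given by ∂[p,q] = [q] − [p].
The 7×18 boundary matrix has rank 6 and Smith normal form diag(1,1,1,1,1,1).

Boundary ∂_2: C_2 → C_1 sends each 2-simplex [p,q,r] to [q,r] − [p,r] + [p,q]. For instance
  ∂[v_2,v_4,v_6] = [v_4,v_6] − [v_2,v_6] + [v_2,v_4],
  ∂[v_0,v_3,v_4] = [v_3,v_4] − [v_0,v_4] + [v_0,v_3].
This gives a 18×12 integer matrix of rank 12; reducing to Smith normal form yields diagonal entries (1,1,1,1,1,1,1,1,1,1,1,2).

From H_k ≅ ker(∂_k) / im(∂_{k+1}) we obtain:

  H_0: rank C_0 − rank ∂_1 = 7 − 6 = 1, and the invariant factors of ∂_1 are all 1, so H_0 = Z.
  H_1: rank ker ∂_1 − rank ∂_2 = (18 − 6) − 12 = 0, and ∂_2 has invariant factor 2 > 1, so H_1 = Z/2Z.
  H_2: rank ker ∂_2 − rank ∂_3 = (12 − 12) − 0 = 0, and there is no ∂_3, so H_2 = 0.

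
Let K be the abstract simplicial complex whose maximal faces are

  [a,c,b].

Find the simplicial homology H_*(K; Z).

We work with the vertex ordering a < b < c. The simplices of K, each written with vertices in increasing order, are:

  0-simplices (3): a, b, c
  1-simplices (3): ab, ac, bc
  2-simplices (1): abc

giving chain groups C_0 ≅ Z^3, C_1 ≅ Z^3, C_2 ≅ Z^1.

The boundary map ∂_1: C_1 → C_0 sends each edge [p,q] (with p < q) to q − p.
This gives a 3×3 integer matrix of rank 2; reducing to Smith normal form yields diagonal entries (1,1).

Boundary ∂_2: C_2 → C_1 acts by ∂[p,q,r] = [q,r] − [p,r] + [p,q]. For instance
  ∂abc = bc − ac + ab.
This gives a 3×1 integer matrix of rank 1; reducing to Smith normal form yields diagonal entries (1).

From H_k ≅ ker(∂_k) / im(∂_{k+1}) we obtain:

  H_0: rank C_0 − rank ∂_1 = 3 − 2 = 1, and the invariant factors of ∂_1 are all 1, so H_0 = Z.
  H_1: rank ker ∂_1 − rank ∂_2 = (3 − 2) − 1 = 0, and the invariant factors of ∂_2 are all 1, so H_1 = 0.
  H_2: rank ker ∂_2 − rank ∂_3 = (1 − 1) − 0 = 0, and there is no ∂_3, so H_2 = 0.

H_0 ≅ Z,  H_1 = 0,  H_2 = 0.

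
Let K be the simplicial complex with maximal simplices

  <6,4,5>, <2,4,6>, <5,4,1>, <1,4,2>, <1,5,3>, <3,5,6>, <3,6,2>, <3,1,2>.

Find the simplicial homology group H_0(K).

K has 6 vertices, 12 edges, 8 triangles.
rank ∂_0 = 0, rank ∂_1 = 5 ⇒ b_0 = 6 − 0 − 5 = 1; all invariant factors of ∂_1 are 1 so no torsion. So H_0 ≅ Z.

H_0 = Z.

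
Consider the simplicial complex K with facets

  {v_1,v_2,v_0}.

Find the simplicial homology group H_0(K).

We work with the vertex ordering v_0 < v_1 < v_2. The simplices of K, each written with vertices in increasing order, are:

  0-simplices (3): [v_0], [v_1], [v_2]
  1-simplices (3): [v_0,v_1], [v_0,v_2], [v_1,v_2]
  2-simplices (1): [v_0,v_1,v_2]

Hence C_0 ≅ Z^3, C_1 ≅ Z^3, C_2 ≅ Z^1.

Boundary ∂_1: C_1 → C_0 sends each edge [p,q] (with p < q) to q − p. For instance
  ∂[v_0,v_2] = [v_2] − [v_0].
The resulting 3×3 matrix has rank 2, and its Smith normal form has invariant factors (1,1).

The boundary map ∂_2: C_2 → C_1 acts by ∂[p,q,r] = [q,r] − [p,r] + [p,q]. For instance
  ∂[v_0,v_1,v_2] = [v_1,v_2] − [v_0,v_2] + [v_0,v_1].
The 3×1 boundary matrix has rank 1 and Smith normal form diag(1).

Now H_k = ker ∂_k / im ∂_{k+1}, so:

  H_0: rank C_0 − rank ∂_1 = 3 − 2 = 1, and the invariant factors of ∂_1 are all 1, so H_0 ≅ Z.

(K is a triangulation of the 2-simplex.)

H_0 ≅ Z.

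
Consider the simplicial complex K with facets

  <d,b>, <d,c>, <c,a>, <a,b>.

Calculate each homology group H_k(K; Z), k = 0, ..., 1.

Order the vertices as a < b < c < d. Listing each simplex with vertices in this order, K has dimension 1 with simplices:

  0-simplices (4): a, b, c, d
  1-simplices (4): ab, ac, bd, cd

Hence C_0 ≅ Z^4, C_1 ≅ Z^4.

∂_1: C_1 → C_0 is given by ∂[p,q] = [q] − [p].
As a 4×4 matrix over Z this has rank 3, with invariant factors (1,1,1).

From H_k ≅ ker(∂_k) / im(∂_{k+1}) we obtain:

  H_0: rank C_0 − rank ∂_1 = 4 − 3 = 1, and the invariant factors of ∂_1 are all 1, so H_0 = Z.
  H_1: rank ker ∂_1 − rank ∂_2 = (4 − 3) − 0 = 1, and there is no ∂_2, so H_1 = Z.

(K is a triangulation of the circle S^1.)

H_0 ≅ Z,  H_1 ≅ Z.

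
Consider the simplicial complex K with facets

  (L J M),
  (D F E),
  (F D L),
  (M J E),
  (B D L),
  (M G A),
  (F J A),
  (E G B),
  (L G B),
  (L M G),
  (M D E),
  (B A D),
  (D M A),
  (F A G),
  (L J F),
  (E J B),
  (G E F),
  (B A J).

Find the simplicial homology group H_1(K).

Fix the vertex order A < B < D < E < F < G < J < L < M and write every simplex with vertices in increasing order. Then dim K = 2 and the simplices of K are:

  0-simplices (9): A, B, D, E, F, G, J, L, M
  1-simplices (27): AB, AD, AF, AG, AJ, AM, BD, BE, BG, BJ, BL, DE, DF, DL, DM, EF, EG, EJ, EM, FG, FJ, FL, GL, GM, JL, JM, LM
  2-simplices (18): ABD, ABJ, ADM, AFG, AFJ, AGM, BDL, BEG, BEJ, BGL, DEF, DEM, DFL, EFG, EJM, FJL, GLM, JLM

so the chain groups are C_0 ≅ Z^9, C_1 ≅ Z^27, C_2 ≅ Z^18.

∂_1: C_1 → C_0 is given by ∂[p,q] = [q] − [p]. For instance
  ∂DF = F − D.
The 9×27 boundary matrix has rank 8 and Smith normal form diag(1,1,1,1,1,1,1,1).

Boundary ∂_2: C_2 → C_1 sends each 2-simplex [p,q,r] to [q,r] − [p,r] + [p,q]. For instance
  ∂BGL = GL − BL + BG,
  ∂AFG = FG − AG + AF.
The 27×18 boundary matrix has rank 17 and Smith normal form diag(1,1,1,1,1,1,1,1,1,1,1,1,1,1,1,1,1).

From H_k ≅ ker(∂_k) / im(∂_{k+1}) we obtain:

  H_1: rank ker ∂_1 − rank ∂_2 = (27 − 8) − 17 = 2, and the invariant factors of ∂_2 are all 1, so H_1 = Z^2.

H_1 = Z^2.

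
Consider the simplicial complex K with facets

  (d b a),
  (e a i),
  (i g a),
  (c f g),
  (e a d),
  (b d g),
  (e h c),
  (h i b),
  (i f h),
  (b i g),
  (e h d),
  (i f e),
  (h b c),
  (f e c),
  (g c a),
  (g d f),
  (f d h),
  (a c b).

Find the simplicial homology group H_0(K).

H_0 ≅ Z.

Fix the vertex order a < b < c < d < e < f < g < h < i and write every simplex with vertices in increasing order. Then dim K = 2 and the simplices of K are:

  0-simplices (9): a, b, c, d, e, f, g, h, i
  1-simplices (27): ab, ac, ad, ae, ag, ai, bc, bd, bg, bh, bi, ce, cf, cg, ch, de, df, dg, dh, ef, eh, ei, fg, fh, fi, gi, hi
  2-simplices (18): abc, abd, acg, ade, aei, agi, bch, bdg, bgi, bhi, cef, ceh, cfg, deh, dfg, dfh, efi, fhi

giving chain groups C_0 ≅ Z^9, C_1 ≅ Z^27, C_2 ≅ Z^18.

∂_1: C_1 → C_0 sends each edge [p,q] (with p < q) to q − p.
This gives a 9×27 integer matrix of rank 8; reducing to Smith normal form yields diagonal entries (1,1,1,1,1,1,1,1).

The boundary map ∂_2: C_2 → C_1 maps a triangle to the signed sum of its edges. For instance
  ∂agi = gi − ai + ag,
  ∂deh = eh − dh + de.
The 27×18 boundary matrix has rank 18 and Smith normal form diag(1,1,1,1,1,1,1,1,1,1,1,1,1,1,1,1,1,2).

Reading off H_k = ker ∂_k / im ∂_{k+1}:

  H_0: rank C_0 − rank ∂_1 = 9 − 8 = 1, and the invariant factors of ∂_1 are all 1, so H_0 = Z.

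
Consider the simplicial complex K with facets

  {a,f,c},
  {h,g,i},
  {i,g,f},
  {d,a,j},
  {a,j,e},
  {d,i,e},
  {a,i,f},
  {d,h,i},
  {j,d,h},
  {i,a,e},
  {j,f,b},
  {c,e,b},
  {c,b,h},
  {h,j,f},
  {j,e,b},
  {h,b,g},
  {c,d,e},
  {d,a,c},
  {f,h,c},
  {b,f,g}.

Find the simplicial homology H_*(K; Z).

H_0 = Z,  H_1 = Z × Z/2,  H_2 = 0.

Take the total order a < b < c < d < e < f < g < h < i < j on the vertex set. Then K (dimension 2) consists of the simplices:

  0-simplices (10): a, b, c, d, e, f, g, h, i, j
  1-simplices (30): ac, ad, ae, af, ai, aj, bc, be, bf, bg, bh, bj, cd, ce, cf, ch, de, dh, di, dj, ei, ej, fg, fh, fi, fj, gh, gi, hi, hj
  2-simplices (20): acd, acf, adj, aei, aej, afi, bce, bch, bej, bfg, bfj, bgh, cde, cfh, dei, dhi, dhj, fgi, fhj, ghi

so the chain groups are C_0 ≅ Z^10, C_1 ≅ Z^30, C_2 ≅ Z^20.

Boundary ∂_1: C_1 → C_0 sends each edge [p,q] (with p < q) to q − p. For instance
  ∂bj = j − b.
The 10×30 boundary matrix has rank 9 and Smith normal form diag(1,1,1,1,1,1,1,1,1).

The boundary map ∂_2: C_2 → C_1 sends each 2-simplex [p,q,r] to [q,r] − [p,r] + [p,q]. For instance
  ∂bch = ch − bh + bc,
  ∂bej = ej − bj + be.
As a 30×20 matrix over Z this has rank 20, with invariant factors (1,1,1,1,1,1,1,1,1,1,1,1,1,1,1,1,1,1,1,2).

Computing H_k = (kernel of ∂_k) / (image of ∂_{k+1}):

  H_0: rank C_0 − rank ∂_1 = 10 − 9 = 1, and the invariant factors of ∂_1 are all 1, so H_0 ≅ Z.
  H_1: rank ker ∂_1 − rank ∂_2 = (30 − 9) − 20 = 1, and ∂_2 has invariant factor 2 > 1, so H_1 ≅ Z × Z/2.
  H_2: rank ker ∂_2 − rank ∂_3 = (20 − 20) − 0 = 0, and there is no ∂_3, so H_2 ≅ 0.

(K is a triangulation of the Klein bottle.)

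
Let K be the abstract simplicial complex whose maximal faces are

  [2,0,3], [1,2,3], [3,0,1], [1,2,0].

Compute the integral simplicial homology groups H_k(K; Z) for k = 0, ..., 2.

Take the total order 0 < 1 < 2 < 3 on the vertex set. Then K (dimension 2) consists of the simplices:

  0-simplices (4): [0], [1], [2], [3]
  1-simplices (6): [0,1], [0,2], [0,3], [1,2], [1,3], [2,3]
  2-simplices (4): [0,1,2], [0,1,3], [0,2,3], [1,2,3]

so the chain groups are C_0 ≅ Z^4, C_1 ≅ Z^6, C_2 ≅ Z^4.

The boundary map ∂_1: C_1 → C_0 maps an edge to its endpoints' difference, ∂[p,q] = q − p.
As a 4×6 matrix over Z this has rank 3, with invariant factors (1,1,1).

Boundary ∂_2: C_2 → C_1 maps a triangle to the signed sum of its edges. For instance
  ∂[1,2,3] = [2,3] − [1,3] + [1,2],
  ∂[0,1,3] = [1,3] − [0,3] + [0,1].
The resulting 6×4 matrix has rank 3, and its Smith normal form has invariant factors (1,1,1).

Reading off H_k = ker ∂_k / im ∂_{k+1}:

  H_0: rank C_0 − rank ∂_1 = 4 − 3 = 1, and the invariant factors of ∂_1 are all 1, so H_0 = Z.
  H_1: rank ker ∂_1 − rank ∂_2 = (6 − 3) − 3 = 0, and the invariant factors of ∂_2 are all 1, so H_1 = 0.
  H_2: rank ker ∂_2 − rank ∂_3 = (4 − 3) − 0 = 1, and there is no ∂_3, so H_2 = Z.

As a check, the Euler characteristic is 4 − 6 + 4 = 2, which agrees with 1 − 0 + 1 = 2.

H_0 ≅ Z,  H_1 = 0,  H_2 ≅ Z.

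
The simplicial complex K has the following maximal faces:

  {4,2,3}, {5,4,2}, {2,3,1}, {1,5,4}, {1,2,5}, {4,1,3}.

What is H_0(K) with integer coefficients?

Take the total order 1 < 2 < 3 < 4 < 5 on the vertex set. Then K (dimension 2) consists of the simplices:

  0-simplices (5): [1], [2], [3], [4], [5]
  1-simplices (9): [1,2], [1,3], [1,4], [1,5], [2,3], [2,4], [2,5], [3,4], [4,5]
  2-simplices (6): [1,2,3], [1,2,5], [1,3,4], [1,4,5], [2,3,4], [2,4,5]

so the chain groups are C_0 ≅ Z^5, C_1 ≅ Z^9, C_2 ≅ Z^6.

The boundary map ∂_1: C_1 → C_0 maps an edge to its endpoints' difference, ∂[p,q] = q − p. For instance
  ∂[4,5] = [5] − [4].
As a 5×9 matrix over Z this has rank 4, with invariant factors (1,1,1,1).

∂_2: C_2 → C_1 sends each 2-simplex [p,q,r] to [q,r] − [p,r] + [p,q]. For instance
  ∂[1,4,5] = [4,5] − [1,5] + [1,4],
  ∂[2,3,4] = [3,4] − [2,4] + [2,3].
The resulting 9×6 matrix has rank 5, and its Smith normal form has invariant factors (1,1,1,1,1).

Now H_k = ker ∂_k / im ∂_{k+1}, so:

  H_0: rank C_0 − rank ∂_1 = 5 − 4 = 1, and the invariant factors of ∂_1 are all 1, so H_0 ≅ Z.

H_0 = Z.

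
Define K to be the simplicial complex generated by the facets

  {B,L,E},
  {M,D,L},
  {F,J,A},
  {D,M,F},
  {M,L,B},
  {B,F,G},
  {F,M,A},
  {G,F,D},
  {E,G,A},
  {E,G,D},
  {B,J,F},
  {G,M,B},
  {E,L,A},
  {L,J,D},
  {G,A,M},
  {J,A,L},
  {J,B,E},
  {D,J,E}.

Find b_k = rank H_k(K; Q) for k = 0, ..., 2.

Order the vertices as A < B < D < E < F < G < J < L < M. Listing each simplex with vertices in this order, K has dimension 2 with simplices:

  0-simplices (9): A, B, D, E, F, G, J, L, M
  1-simplices (27): AE, AF, AG, AJ, AL, AM, BE, BF, BG, BJ, BL, BM, DE, DF, DG, DJ, DL, DM, EG, EJ, EL, FG, FJ, FM, GM, JL, LM
  2-simplices (18): AEG, AEL, AFJ, AFM, AGM, AJL, BEJ, BEL, BFG, BFJ, BGM, BLM, DEG, DEJ, DFG, DFM, DJL, DLM

giving chain groups C_0 ≅ Z^9, C_1 ≅ Z^27, C_2 ≅ Z^18.

The boundary map ∂_1: C_1 → C_0 sends each edge [p,q] (with p < q) to q − p. For instance
  ∂DM = M − D.
The resulting 9×27 matrix has rank 8, and its Smith normal form has invariant factors (1,1,1,1,1,1,1,1).

Boundary ∂_2: C_2 → C_1 sends each 2-simplex [p,q,r] to [q,r] − [p,r] + [p,q]. For instance
  ∂DFM = FM − DM + DF,
  ∂BFJ = FJ − BJ + BF.
As a 27×18 matrix over Z this has rank 18, with invariant factors (1,1,1,1,1,1,1,1,1,1,1,1,1,1,1,1,1,2).

From H_k ≅ ker(∂_k) / im(∂_{k+1}) we obtain:

  H_0: rank C_0 − rank ∂_1 = 9 − 8 = 1, and the invariant factors of ∂_1 are all 1, so H_0 ≅ Z.
  H_1: rank ker ∂_1 − rank ∂_2 = (27 − 8) − 18 = 1, and ∂_2 has invariant factor 2 > 1, so H_1 ≅ Z ⊕ Z/2.
  H_2: rank ker ∂_2 − rank ∂_3 = (18 − 18) − 0 = 0, and there is no ∂_3, so H_2 ≅ 0.

As a check, the Euler characteristic is 9 − 27 + 18 = 0, which agrees with 1 − 1 + 0 = 0.

Hence the Betti numbers are b_0 = 1, b_1 = 1, b_2 = 0.

b_0 = 1, b_1 = 1, b_2 = 0.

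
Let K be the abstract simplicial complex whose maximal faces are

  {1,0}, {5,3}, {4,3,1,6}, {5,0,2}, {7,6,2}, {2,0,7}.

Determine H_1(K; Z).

Take the total order 0 < 1 < 2 < 3 < 4 < 5 < 6 < 7 on the vertex set. Then K (dimension 3) consists of the simplices:

  0-simplices (8): [0], [1], [2], [3], [4], [5], [6], [7]
  1-simplices (15): [0,1], [0,2], [0,5], [0,7], [1,3], [1,4], [1,6], [2,5], [2,6], [2,7], [3,4], [3,5], [3,6], [4,6], [6,7]
  2-simplices (7): [0,2,5], [0,2,7], [1,3,4], [1,3,6], [1,4,6], [2,6,7], [3,4,6]
  3-simplices (1): [1,3,4,6]

Hence C_0 ≅ Z^8, C_1 ≅ Z^15, C_2 ≅ Z^7, C_3 ≅ Z^1.

Boundary ∂_1: C_1 → C_0 maps an edge to its endpoints' difference, ∂[p,q] = q − p. For instance
  ∂[1,4] = [4] − [1].
This gives a 8×15 integer matrix of rank 7; reducing to Smith normal form yields diagonal entries (1,1,1,1,1,1,1).

The boundary map ∂_2: C_2 → C_1 sends each 2-simplex [p,q,r] to [q,r] − [p,r] + [p,q]. For instance
  ∂[1,4,6] = [4,6] − [1,6] + [1,4],
  ∂[0,2,5] = [2,5] − [0,5] + [0,2].
The 15×7 boundary matrix has rank 6 and Smith normal form diag(1,1,1,1,1,1).

The boundary map ∂_3: C_3 → C_2 sends each 3-simplex σ to the alternating sum Σ_i (−1)^i (σ with its i-th vertex removed). For instance
  ∂[1,3,4,6] = [3,4,6] − [1,4,6] + [1,3,6] − [1,3,4].
As a 7×1 matrix over Z this has rank 1, with invariant factors (1).

Now H_k = ker ∂_k / im ∂_{k+1}, so:

  H_1: rank ker ∂_1 − rank ∂_2 = (15 − 7) − 6 = 2, and the invariant factors of ∂_2 are all 1, so H_1 ≅ Z^2.

H_1 = Z^2.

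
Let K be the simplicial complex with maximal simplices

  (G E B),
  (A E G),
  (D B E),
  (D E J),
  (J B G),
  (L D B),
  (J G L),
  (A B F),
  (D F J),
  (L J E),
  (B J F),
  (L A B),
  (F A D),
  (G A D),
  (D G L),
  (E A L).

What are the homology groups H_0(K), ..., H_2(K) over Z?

H_0 = Z,  H_1 = Z^2,  H_2 = Z.

We work with the vertex ordering A < B < D < E < F < G < J < L. The simplices of K, each written with vertices in increasing order, are:

  0-simplices (8): A, B, D, E, F, G, J, L
  1-simplices (24): AB, AD, AE, AF, AG, AL, BD, BE, BF, BG, BJ, BL, DE, DF, DG, DJ, DL, EG, EJ, EL, FJ, GJ, GL, JL
  2-simplices (16): ABF, ABL, ADF, ADG, AEG, AEL, BDE, BDL, BEG, BFJ, BGJ, DEJ, DFJ, DGL, EJL, GJL

giving chain groups C_0 ≅ Z^8, C_1 ≅ Z^24, C_2 ≅ Z^16.

Boundary ∂_1: C_1 → C_0 sends each edge [p,q] (with p < q) to q − p. For instance
  ∂BG = G − B.
This gives a 8×24 integer matrix of rank 7; reducing to Smith normal form yields diagonal entries (1,1,1,1,1,1,1).

Boundary ∂_2: C_2 → C_1 maps a triangle to the signed sum of its edges. For instance
  ∂ADG = DG − AG + AD,
  ∂DEJ = EJ − DJ + DE.
This gives a 24×16 integer matrix of rank 15; reducing to Smith normal form yields diagonal entries (1,1,1,1,1,1,1,1,1,1,1,1,1,1,1).

From H_k ≅ ker(∂_k) / im(∂_{k+1}) we obtain:

  H_0: rank C_0 − rank ∂_1 = 8 − 7 = 1, and the invariant factors of ∂_1 are all 1, so H_0 = Z.
  H_1: rank ker ∂_1 − rank ∂_2 = (24 − 7) − 15 = 2, and the invariant factors of ∂_2 are all 1, so H_1 = Z^2.
  H_2: rank ker ∂_2 − rank ∂_3 = (16 − 15) − 0 = 1, and there is no ∂_3, so H_2 = Z.

As a check, the Euler characteristic is 8 − 24 + 16 = 0, which agrees with 1 − 2 + 1 = 0.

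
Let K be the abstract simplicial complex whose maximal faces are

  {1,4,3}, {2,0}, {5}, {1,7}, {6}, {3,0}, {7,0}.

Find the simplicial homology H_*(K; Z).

H_0 = Z^3,  H_1 = Z,  H_2 = 0.

K has 8 vertices, 7 edges, 1 triangle.
rank ∂_0 = 0, rank ∂_1 = 5 ⇒ b_0 = 8 − 0 − 5 = 3; all invariant factors of ∂_1 are 1 so no torsion. So H_0 = Z^3.
rank ∂_1 = 5, rank ∂_2 = 1 ⇒ b_1 = 7 − 5 − 1 = 1; all invariant factors of ∂_2 are 1 so no torsion. So H_1 = Z.
rank ∂_2 = 1, rank ∂_3 = 0 ⇒ b_2 = 1 − 1 − 0 = 0. So H_2 = 0.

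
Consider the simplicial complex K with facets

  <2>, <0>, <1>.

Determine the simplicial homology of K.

H_0 = Z^3.

We work with the vertex ordering 0 < 1 < 2. The simplices of K, each written with vertices in increasing order, are:

  0-simplices (3): [0], [1], [2]

so the chain groups are C_0 ≅ Z^3.

Reading off H_k = ker ∂_k / im ∂_{k+1}:

  H_0: rank C_0 − rank ∂_1 = 3 − 0 = 3, and there is no ∂_1, so H_0 = Z^3.

(K is a triangulation of a set of 3 points.)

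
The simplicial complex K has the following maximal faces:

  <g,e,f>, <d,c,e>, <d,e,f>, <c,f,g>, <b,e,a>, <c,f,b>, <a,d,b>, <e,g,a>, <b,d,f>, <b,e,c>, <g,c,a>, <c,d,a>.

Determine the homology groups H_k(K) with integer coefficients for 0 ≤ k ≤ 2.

H_0 ≅ Z,  H_1 ≅ Z/2Z,  H_2 = 0.

K has 7 vertices, 18 edges, 12 triangles.
rank ∂_0 = 0, rank ∂_1 = 6 ⇒ b_0 = 7 − 0 − 6 = 1; all invariant factors of ∂_1 are 1 so no torsion. So H_0 ≅ Z.
rank ∂_1 = 6, rank ∂_2 = 12 ⇒ b_1 = 18 − 6 − 12 = 0; ∂_2 has invariant factor(s) [2] giving torsion. So H_1 ≅ Z/2Z.
rank ∂_2 = 12, rank ∂_3 = 0 ⇒ b_2 = 12 − 12 − 0 = 0. So H_2 ≅ 0.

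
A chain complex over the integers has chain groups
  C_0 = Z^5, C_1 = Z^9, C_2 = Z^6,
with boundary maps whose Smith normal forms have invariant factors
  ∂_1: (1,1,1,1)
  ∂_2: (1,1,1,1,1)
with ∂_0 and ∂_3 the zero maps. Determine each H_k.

H_0: b_0 = 5 − 0 − 4 = 1; torsion from ∂_1 factors > 1: none. So H_0 ≅ Z.
H_1: b_1 = 9 − 4 − 5 = 0; torsion from ∂_2 factors > 1: none. So H_1 ≅ 0.
H_2: b_2 = 6 − 5 − 0 = 1; torsion from ∂_3 factors > 1: none. So H_2 ≅ Z.

H_0 ≅ Z,  H_1 = 0,  H_2 ≅ Z.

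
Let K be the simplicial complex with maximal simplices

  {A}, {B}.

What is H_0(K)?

H_0 = Z^2.

We work with the vertex ordering A < B. The simplices of K, each written with vertices in increasing order, are:

  0-simplices (2): A, B

so the chain groups are C_0 ≅ Z^2.

Now H_k = ker ∂_k / im ∂_{k+1}, so:

  H_0: rank C_0 − rank ∂_1 = 2 − 0 = 2, and there is no ∂_1, so H_0 ≅ Z^2.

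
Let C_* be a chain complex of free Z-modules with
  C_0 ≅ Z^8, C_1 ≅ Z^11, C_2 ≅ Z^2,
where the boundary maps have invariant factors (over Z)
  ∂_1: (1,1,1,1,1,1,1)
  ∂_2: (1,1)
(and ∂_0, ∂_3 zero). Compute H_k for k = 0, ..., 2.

H_0: b_0 = 8 − 0 − 7 = 1; torsion from ∂_1 factors > 1: none. So H_0 = Z.
H_1: b_1 = 11 − 7 − 2 = 2; torsion from ∂_2 factors > 1: none. So H_1 = Z^2.
H_2: b_2 = 2 − 2 − 0 = 0; torsion from ∂_3 factors > 1: none. So H_2 = 0.

H_0 = Z,  H_1 = Z^2,  H_2 = 0.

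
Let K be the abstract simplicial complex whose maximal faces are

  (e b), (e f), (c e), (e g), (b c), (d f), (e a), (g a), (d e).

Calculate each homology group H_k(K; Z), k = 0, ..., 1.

H_0 = Z,  H_1 = Z^3.

Order the vertices as a < b < c < d < e < f < g. Listing each simplex with vertices in this order, K has dimension 1 with simplices:

  0-simplices (7): a, b, c, d, e, f, g
  1-simplices (9): ae, ag, bc, be, ce, de, df, ef, eg

Hence C_0 ≅ Z^7, C_1 ≅ Z^9.

Boundary ∂_1: C_1 → C_0 is given by ∂[p,q] = [q] − [p].
As a 7×9 matrix over Z this has rank 6, with invariant factors (1,1,1,1,1,1).

Now H_k = ker ∂_k / im ∂_{k+1}, so:

  H_0: rank C_0 − rank ∂_1 = 7 − 6 = 1, and the invariant factors of ∂_1 are all 1, so H_0 ≅ Z.
  H_1: rank ker ∂_1 − rank ∂_2 = (9 − 6) − 0 = 3, and there is no ∂_2, so H_1 ≅ Z^3.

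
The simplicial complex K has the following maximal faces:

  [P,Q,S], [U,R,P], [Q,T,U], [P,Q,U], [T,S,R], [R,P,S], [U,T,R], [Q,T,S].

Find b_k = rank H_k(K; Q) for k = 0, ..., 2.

Fix the vertex order P < Q < R < S < T < U and write every simplex with vertices in increasing order. Then dim K = 2 and the simplices of K are:

  0-simplices (6): P, Q, R, S, T, U
  1-simplices (12): PQ, PR, PS, PU, QS, QT, QU, RS, RT, RU, ST, TU
  2-simplices (8): PQS, PQU, PRS, PRU, QST, QTU, RST, RTU

so the chain groups are C_0 ≅ Z^6, C_1 ≅ Z^12, C_2 ≅ Z^8.

The boundary map ∂_1: C_1 → C_0 maps an edge to its endpoints' difference, ∂[p,q] = q − p. For instance
  ∂RS = S − R.
The resulting 6×12 matrix has rank 5, and its Smith normal form has invariant factors (1,1,1,1,1).

The boundary map ∂_2: C_2 → C_1 acts by ∂[p,q,r] = [q,r] − [p,r] + [p,q]. For instance
  ∂PQU = QU − PU + PQ,
  ∂QST = ST − QT + QS.
The resulting 12×8 matrix has rank 7, and its Smith normal form has invariant factors (1,1,1,1,1,1,1).

From H_k ≅ ker(∂_k) / im(∂_{k+1}) we obtain:

  H_0: rank C_0 − rank ∂_1 = 6 − 5 = 1, and the invariant factors of ∂_1 are all 1, so H_0 ≅ Z.
  H_1: rank ker ∂_1 − rank ∂_2 = (12 − 5) − 7 = 0, and the invariant factors of ∂_2 are all 1, so H_1 ≅ 0.
  H_2: rank ker ∂_2 − rank ∂_3 = (8 − 7) − 0 = 1, and there is no ∂_3, so H_2 ≅ Z.

(K is a triangulation of the 2-sphere S^2.)

Hence the Betti numbers are b_0 = 1, b_1 = 0, b_2 = 1.

b_0 = 1, b_1 = 0, b_2 = 1.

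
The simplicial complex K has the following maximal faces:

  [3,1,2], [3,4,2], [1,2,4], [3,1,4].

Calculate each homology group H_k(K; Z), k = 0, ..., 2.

Fix the vertex order 1 < 2 < 3 < 4 and write every simplex with vertices in increasing order. Then dim K = 2 and the simplices of K are:

  0-simplices (4): [1], [2], [3], [4]
  1-simplices (6): [1,2], [1,3], [1,4], [2,3], [2,4], [3,4]
  2-simplices (4): [1,2,3], [1,2,4], [1,3,4], [2,3,4]

Hence C_0 ≅ Z^4, C_1 ≅ Z^6, C_2 ≅ Z^4.

∂_1: C_1 → C_0 is given by ∂[p,q] = [q] − [p].
The resulting 4×6 matrix has rank 3, and its Smith normal form has invariant factors (1,1,1).

The boundary map ∂_2: C_2 → C_1 sends each 2-simplex [p,q,r] to [q,r] − [p,r] + [p,q]. For instance
  ∂[2,3,4] = [3,4] − [2,4] + [2,3],
  ∂[1,2,3] = [2,3] − [1,3] + [1,2].
The resulting 6×4 matrix has rank 3, and its Smith normal form has invariant factors (1,1,1).

Now H_k = ker ∂_k / im ∂_{k+1}, so:

  H_0: rank C_0 − rank ∂_1 = 4 − 3 = 1, and the invariant factors of ∂_1 are all 1, so H_0 = Z.
  H_1: rank ker ∂_1 − rank ∂_2 = (6 − 3) − 3 = 0, and the invariant factors of ∂_2 are all 1, so H_1 = 0.
  H_2: rank ker ∂_2 − rank ∂_3 = (4 − 3) − 0 = 1, and there is no ∂_3, so H_2 = Z.

H_0 ≅ Z,  H_1 = 0,  H_2 ≅ Z.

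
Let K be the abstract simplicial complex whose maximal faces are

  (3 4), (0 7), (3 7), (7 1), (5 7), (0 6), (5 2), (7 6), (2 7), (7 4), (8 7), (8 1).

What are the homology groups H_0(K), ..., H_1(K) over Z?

H_0 = Z,  H_1 = Z^4.

K has 9 vertices, 12 edges.
rank ∂_0 = 0, rank ∂_1 = 8 ⇒ b_0 = 9 − 0 − 8 = 1; all invariant factors of ∂_1 are 1 so no torsion. So H_0 = Z.
rank ∂_1 = 8, rank ∂_2 = 0 ⇒ b_1 = 12 − 8 − 0 = 4. So H_1 = Z^4.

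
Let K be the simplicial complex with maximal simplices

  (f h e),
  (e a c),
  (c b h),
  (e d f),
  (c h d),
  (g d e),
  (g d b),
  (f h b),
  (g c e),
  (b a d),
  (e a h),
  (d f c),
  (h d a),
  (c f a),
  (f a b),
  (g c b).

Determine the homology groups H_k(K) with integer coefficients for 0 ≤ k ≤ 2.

H_0 ≅ Z,  H_1 ≅ Z^2,  H_2 ≅ Z.

K has 8 vertices, 24 edges, 16 triangles.
rank ∂_0 = 0, rank ∂_1 = 7 ⇒ b_0 = 8 − 0 − 7 = 1; all invariant factors of ∂_1 are 1 so no torsion. So H_0 ≅ Z.
rank ∂_1 = 7, rank ∂_2 = 15 ⇒ b_1 = 24 − 7 − 15 = 2; all invariant factors of ∂_2 are 1 so no torsion. So H_1 ≅ Z^2.
rank ∂_2 = 15, rank ∂_3 = 0 ⇒ b_2 = 16 − 15 − 0 = 1. So H_2 ≅ Z.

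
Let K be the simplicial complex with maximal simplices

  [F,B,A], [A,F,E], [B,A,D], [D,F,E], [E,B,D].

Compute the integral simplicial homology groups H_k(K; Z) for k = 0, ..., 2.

H_0 = Z,  H_1 = Z,  H_2 = 0.

K has 5 vertices, 10 edges, 5 triangles.
rank ∂_0 = 0, rank ∂_1 = 4 ⇒ b_0 = 5 − 0 − 4 = 1; all invariant factors of ∂_1 are 1 so no torsion. So H_0 = Z.
rank ∂_1 = 4, rank ∂_2 = 5 ⇒ b_1 = 10 − 4 − 5 = 1; all invariant factors of ∂_2 are 1 so no torsion. So H_1 = Z.
rank ∂_2 = 5, rank ∂_3 = 0 ⇒ b_2 = 5 − 5 − 0 = 0. So H_2 = 0.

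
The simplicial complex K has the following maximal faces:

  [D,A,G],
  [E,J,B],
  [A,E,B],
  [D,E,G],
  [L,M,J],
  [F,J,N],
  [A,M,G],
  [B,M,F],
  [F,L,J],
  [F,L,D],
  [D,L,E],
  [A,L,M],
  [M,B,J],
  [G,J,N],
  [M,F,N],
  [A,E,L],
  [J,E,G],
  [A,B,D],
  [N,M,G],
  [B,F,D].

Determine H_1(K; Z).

H_1 = Z ⊕ Z/2Z.

We work with the vertex ordering A < B < D < E < F < G < J < L < M < N. The simplices of K, each written with vertices in increasing order, are:

  0-simplices (10): A, B, D, E, F, G, J, L, M, N
  1-simplices (30): AB, AD, AE, AG, AL, AM, BD, BE, BF, BJ, BM, DE, DF, DG, DL, EG, EJ, EL, FJ, FL, FM, FN, GJ, GM, GN, JL, JM, JN, LM, MN
  2-simplices (20): ABD, ABE, ADG, AEL, AGM, ALM, BDF, BEJ, BFM, BJM, DEG, DEL, DFL, EGJ, FJL, FJN, FMN, GJN, GMN, JLM

so the chain groups are C_0 ≅ Z^10, C_1 ≅ Z^30, C_2 ≅ Z^20.

Boundary ∂_1: C_1 → C_0 is given by ∂[p,q] = [q] − [p]. For instance
  ∂FM = M − F.
This gives a 10×30 integer matrix of rank 9; reducing to Smith normal form yields diagonal entries (1,1,1,1,1,1,1,1,1).

∂_2: C_2 → C_1 maps a triangle to the signed sum of its edges. For instance
  ∂ALM = LM − AM + AL,
  ∂BFM = FM − BM + BF.
The resulting 30×20 matrix has rank 20, and its Smith normal form has invariant factors (1,1,1,1,1,1,1,1,1,1,1,1,1,1,1,1,1,1,1,2).

Now H_k = ker ∂_k / im ∂_{k+1}, so:

  H_1: rank ker ∂_1 − rank ∂_2 = (30 − 9) − 20 = 1, and ∂_2 has invariant factor 2 > 1, so H_1 = Z ⊕ Z/2Z.

(K is a triangulation of the Klein bottle.)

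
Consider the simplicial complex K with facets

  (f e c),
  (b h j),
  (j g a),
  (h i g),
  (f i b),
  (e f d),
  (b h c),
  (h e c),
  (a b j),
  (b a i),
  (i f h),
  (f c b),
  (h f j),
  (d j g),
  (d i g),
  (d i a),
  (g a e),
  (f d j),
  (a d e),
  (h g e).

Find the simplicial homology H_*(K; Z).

H_0 = Z,  H_1 = Z ⊕ Z/2,  H_2 = 0.

We work with the vertex ordering a < b < c < d < e < f < g < h < i < j. The simplices of K, each written with vertices in increasing order, are:

  0-simplices (10): a, b, c, d, e, f, g, h, i, j
  1-simplices (30): ab, ad, ae, ag, ai, aj, bc, bf, bh, bi, bj, ce, cf, ch, de, df, dg, di, dj, ef, eg, eh, fh, fi, fj, gh, gi, gj, hi, hj
  2-simplices (20): abi, abj, ade, adi, aeg, agj, bcf, bch, bfi, bhj, cef, ceh, def, dfj, dgi, dgj, egh, fhi, fhj, ghi

Hence C_0 ≅ Z^10, C_1 ≅ Z^30, C_2 ≅ Z^20.

Boundary ∂_1: C_1 → C_0 sends each edge [p,q] (with p < q) to q − p. For instance
  ∂ae = e − a.
This gives a 10×30 integer matrix of rank 9; reducing to Smith normal form yields diagonal entries (1,1,1,1,1,1,1,1,1).

∂_2: C_2 → C_1 maps a triangle to the signed sum of its edges. For instance
  ∂ghi = hi − gi + gh,
  ∂dfj = fj − dj + df.
This gives a 30×20 integer matrix of rank 20; reducing to Smith normal form yields diagonal entries (1,1,1,1,1,1,1,1,1,1,1,1,1,1,1,1,1,1,1,2).

From H_k ≅ ker(∂_k) / im(∂_{k+1}) we obtain:

  H_0: rank C_0 − rank ∂_1 = 10 − 9 = 1, and the invariant factors of ∂_1 are all 1, so H_0 = Z.
  H_1: rank ker ∂_1 − rank ∂_2 = (30 − 9) − 20 = 1, and ∂_2 has invariant factor 2 > 1, so H_1 = Z ⊕ Z/2.
  H_2: rank ker ∂_2 − rank ∂_3 = (20 − 20) − 0 = 0, and there is no ∂_3, so H_2 = 0.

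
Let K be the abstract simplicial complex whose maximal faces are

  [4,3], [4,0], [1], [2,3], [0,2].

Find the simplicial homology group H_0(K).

H_0 ≅ Z^2.

Order the vertices as 0 < 1 < 2 < 3 < 4. Listing each simplex with vertices in this order, K has dimension 1 with simplices:

  0-simplices (5): [0], [1], [2], [3], [4]
  1-simplices (4): [0,2], [0,4], [2,3], [3,4]

Hence C_0 ≅ Z^5, C_1 ≅ Z^4.

The boundary map ∂_1: C_1 → C_0 maps an edge to its endpoints' difference, ∂[p,q] = q − p. For instance
  ∂[3,4] = [4] − [3].
As a 5×4 matrix over Z this has rank 3, with invariant factors (1,1,1).

Reading off H_k = ker ∂_k / im ∂_{k+1}:

  H_0: rank C_0 − rank ∂_1 = 5 − 3 = 2, and the invariant factors of ∂_1 are all 1, so H_0 = Z^2.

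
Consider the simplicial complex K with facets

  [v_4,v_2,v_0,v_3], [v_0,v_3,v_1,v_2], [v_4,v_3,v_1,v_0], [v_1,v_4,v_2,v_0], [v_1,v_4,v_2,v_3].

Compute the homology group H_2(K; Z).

We work with the vertex ordering v_0 < v_1 < v_2 < v_3 < v_4. The simplices of K, each written with vertices in increasing order, are:

  0-simplices (5): [v_0], [v_1], [v_2], [v_3], [v_4]
  1-simplices (10): [v_0,v_1], [v_0,v_2], [v_0,v_3], [v_0,v_4], [v_1,v_2], [v_1,v_3], [v_1,v_4], [v_2,v_3], [v_2,v_4], [v_3,v_4]
  2-simplices (10): [v_0,v_1,v_2], [v_0,v_1,v_3], [v_0,v_1,v_4], [v_0,v_2,v_3], [v_0,v_2,v_4], [v_0,v_3,v_4], [v_1,v_2,v_3], [v_1,v_2,v_4], [v_1,v_3,v_4], [v_2,v_3,v_4]
  3-simplices (5): [v_0,v_1,v_2,v_3], [v_0,v_1,v_2,v_4], [v_0,v_1,v_3,v_4], [v_0,v_2,v_3,v_4], [v_1,v_2,v_3,v_4]

giving chain groups C_0 ≅ Z^5, C_1 ≅ Z^10, C_2 ≅ Z^10, C_3 ≅ Z^5.

The boundary map ∂_1: C_1 → C_0 maps an edge to its endpoints' difference, ∂[p,q] = q − p.
The resulting 5×10 matrix has rank 4, and its Smith normal form has invariant factors (1,1,1,1).

Boundary ∂_2: C_2 → C_1 maps a triangle to the signed sum of its edges. For instance
  ∂[v_0,v_1,v_2] = [v_1,v_2] − [v_0,v_2] + [v_0,v_1],
  ∂[v_0,v_2,v_4] = [v_2,v_4] − [v_0,v_4] + [v_0,v_2].
The 10×10 boundary matrix has rank 6 and Smith normal form diag(1,1,1,1,1,1).

Boundary ∂_3: C_3 → C_2 sends each 3-simplex σ to the alternating sum Σ_i (−1)^i (σ with its i-th vertex removed). For instance
  ∂[v_0,v_1,v_2,v_4] = [v_1,v_2,v_4] − [v_0,v_2,v_4] + [v_0,v_1,v_4] − [v_0,v_1,v_2],
  ∂[v_0,v_1,v_2,v_3] = [v_1,v_2,v_3] − [v_0,v_2,v_3] + [v_0,v_1,v_3] − [v_0,v_1,v_2].
The 10×5 boundary matrix has rank 4 and Smith normal form diag(1,1,1,1).

Computing H_k = (kernel of ∂_k) / (image of ∂_{k+1}):

  H_2: rank ker ∂_2 − rank ∂_3 = (10 − 6) − 4 = 0, and the invariant factors of ∂_3 are all 1, so H_2 = 0.

H_2 ≅ 0.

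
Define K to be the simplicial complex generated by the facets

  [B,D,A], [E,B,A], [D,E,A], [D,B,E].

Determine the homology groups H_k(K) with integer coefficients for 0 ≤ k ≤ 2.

H_0 = Z,  H_1 = 0,  H_2 = Z.

We work with the vertex ordering A < B < D < E. The simplices of K, each written with vertices in increasing order, are:

  0-simplices (4): A, B, D, E
  1-simplices (6): AB, AD, AE, BD, BE, DE
  2-simplices (4): ABD, ABE, ADE, BDE

so the chain groups are C_0 ≅ Z^4, C_1 ≅ Z^6, C_2 ≅ Z^4.

Boundary ∂_1: C_1 → C_0 is given by ∂[p,q] = [q] − [p]. For instance
  ∂BD = D − B.
The resulting 4×6 matrix has rank 3, and its Smith normal form has invariant factors (1,1,1).

The boundary map ∂_2: C_2 → C_1 acts by ∂[p,q,r] = [q,r] − [p,r] + [p,q]. For instance
  ∂BDE = DE − BE + BD,
  ∂ADE = DE − AE + AD.
The resulting 6×4 matrix has rank 3, and its Smith normal form has invariant factors (1,1,1).

From H_k ≅ ker(∂_k) / im(∂_{k+1}) we obtain:

  H_0: rank C_0 − rank ∂_1 = 4 − 3 = 1, and the invariant factors of ∂_1 are all 1, so H_0 = Z.
  H_1: rank ker ∂_1 − rank ∂_2 = (6 − 3) − 3 = 0, and the invariant factors of ∂_2 are all 1, so H_1 = 0.
  H_2: rank ker ∂_2 − rank ∂_3 = (4 − 3) − 0 = 1, and there is no ∂_3, so H_2 = Z.

(K is a triangulation of the 2-sphere S^2.)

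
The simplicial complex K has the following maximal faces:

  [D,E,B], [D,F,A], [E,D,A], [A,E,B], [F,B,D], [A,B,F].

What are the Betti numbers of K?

b_0 = 1, b_1 = 0, b_2 = 1.

K has 5 vertices, 9 edges, 6 triangles.
rank ∂_0 = 0, rank ∂_1 = 4 ⇒ b_0 = 5 − 0 − 4 = 1; all invariant factors of ∂_1 are 1 so no torsion. So H_0 = Z.
rank ∂_1 = 4, rank ∂_2 = 5 ⇒ b_1 = 9 − 4 − 5 = 0; all invariant factors of ∂_2 are 1 so no torsion. So H_1 = 0.
rank ∂_2 = 5, rank ∂_3 = 0 ⇒ b_2 = 6 − 5 − 0 = 1. So H_2 = Z.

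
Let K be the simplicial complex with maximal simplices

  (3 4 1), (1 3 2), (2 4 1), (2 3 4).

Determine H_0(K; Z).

H_0 ≅ Z.

K has 4 vertices, 6 edges, 4 triangles.
rank ∂_0 = 0, rank ∂_1 = 3 ⇒ b_0 = 4 − 0 − 3 = 1; all invariant factors of ∂_1 are 1 so no torsion. So H_0 = Z.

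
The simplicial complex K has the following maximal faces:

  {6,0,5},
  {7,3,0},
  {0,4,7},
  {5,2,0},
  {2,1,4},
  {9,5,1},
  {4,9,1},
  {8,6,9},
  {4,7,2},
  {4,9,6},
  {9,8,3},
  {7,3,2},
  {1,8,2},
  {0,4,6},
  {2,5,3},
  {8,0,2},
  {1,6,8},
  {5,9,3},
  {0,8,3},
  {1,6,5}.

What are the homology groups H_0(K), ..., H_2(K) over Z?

We work with the vertex ordering 0 < 1 < 2 < 3 < 4 < 5 < 6 < 7 < 8 < 9. The simplices of K, each written with vertices in increasing order, are:

  0-simplices (10): [0], [1], [2], [3], [4], [5], [6], [7], [8], [9]
  1-simplices (30): (30 of them)
  2-simplices (20): (20 of them)

giving chain groups C_0 ≅ Z^10, C_1 ≅ Z^30, C_2 ≅ Z^20.

Boundary ∂_1: C_1 → C_0 maps an edge to its endpoints' difference, ∂[p,q] = q − p.
As a 10×30 matrix over Z this has rank 9, with invariant factors (1,1,1,1,1,1,1,1,1).

Boundary ∂_2: C_2 → C_1 acts by ∂[p,q,r] = [q,r] − [p,r] + [p,q]. For instance
  ∂[1,2,8] = [2,8] − [1,8] + [1,2],
  ∂[1,5,6] = [5,6] − [1,6] + [1,5].
This gives a 30×20 integer matrix of rank 20; reducing to Smith normal form yields diagonal entries (1,1,1,1,1,1,1,1,1,1,1,1,1,1,1,1,1,1,1,2).

From H_k ≅ ker(∂_k) / im(∂_{k+1}) we obtain:

  H_0: rank C_0 − rank ∂_1 = 10 − 9 = 1, and the invariant factors of ∂_1 are all 1, so H_0 = Z.
  H_1: rank ker ∂_1 − rank ∂_2 = (30 − 9) − 20 = 1, and ∂_2 has invariant factor 2 > 1, so H_1 = Z × Z/2.
  H_2: rank ker ∂_2 − rank ∂_3 = (20 − 20) − 0 = 0, and there is no ∂_3, so H_2 = 0.

H_0 = Z,  H_1 = Z × Z/2,  H_2 = 0.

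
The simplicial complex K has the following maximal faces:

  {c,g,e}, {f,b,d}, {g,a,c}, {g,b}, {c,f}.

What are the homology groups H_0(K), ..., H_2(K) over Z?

We work with the vertex ordering a < b < c < d < e < f < g. The simplices of K, each written with vertices in increasing order, are:

  0-simplices (7): a, b, c, d, e, f, g
  1-simplices (10): ac, ag, bd, bf, bg, ce, cf, cg, df, eg
  2-simplices (3): acg, bdf, ceg

so the chain groups are C_0 ≅ Z^7, C_1 ≅ Z^10, C_2 ≅ Z^3.

The boundary map ∂_1: C_1 → C_0 is given by ∂[p,q] = [q] − [p]. For instance
  ∂ce = e − c.
As a 7×10 matrix over Z this has rank 6, with invariant factors (1,1,1,1,1,1).

The boundary map ∂_2: C_2 → C_1 maps a triangle to the signed sum of its edges. For instance
  ∂ceg = eg − cg + ce,
  ∂bdf = df − bf + bd.
As a 10×3 matrix over Z this has rank 3, with invariant factors (1,1,1).

Reading off H_k = ker ∂_k / im ∂_{k+1}:

  H_0: rank C_0 − rank ∂_1 = 7 − 6 = 1, and the invariant factors of ∂_1 are all 1, so H_0 ≅ Z.
  H_1: rank ker ∂_1 − rank ∂_2 = (10 − 6) − 3 = 1, and the invariant factors of ∂_2 are all 1, so H_1 ≅ Z.
  H_2: rank ker ∂_2 − rank ∂_3 = (3 − 3) − 0 = 0, and there is no ∂_3, so H_2 ≅ 0.

As a check, the Euler characteristic is 7 − 10 + 3 = 0, which agrees with 1 − 1 + 0 = 0.

H_0 ≅ Z,  H_1 ≅ Z,  H_2 = 0.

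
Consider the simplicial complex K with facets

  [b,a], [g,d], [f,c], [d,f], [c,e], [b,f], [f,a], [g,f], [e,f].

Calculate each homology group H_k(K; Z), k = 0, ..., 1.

Take the total order a < b < c < d < e < f < g on the vertex set. Then K (dimension 1) consists of the simplices:

  0-simplices (7): a, b, c, d, e, f, g
  1-simplices (9): ab, af, bf, ce, cf, df, dg, ef, fg

Hence C_0 ≅ Z^7, C_1 ≅ Z^9.

∂_1: C_1 → C_0 sends each edge [p,q] (with p < q) to q − p.
The resulting 7×9 matrix has rank 6, and its Smith normal form has invariant factors (1,1,1,1,1,1).

Now H_k = ker ∂_k / im ∂_{k+1}, so:

  H_0: rank C_0 − rank ∂_1 = 7 − 6 = 1, and the invariant factors of ∂_1 are all 1, so H_0 = Z.
  H_1: rank ker ∂_1 − rank ∂_2 = (9 − 6) − 0 = 3, and there is no ∂_2, so H_1 = Z^3.

As a check, the Euler characteristic is 7 − 9 = -2, which agrees with 1 − 3 = -2.
(K is a triangulation of a wedge of 3 circles.)

H_0 = Z,  H_1 = Z^3.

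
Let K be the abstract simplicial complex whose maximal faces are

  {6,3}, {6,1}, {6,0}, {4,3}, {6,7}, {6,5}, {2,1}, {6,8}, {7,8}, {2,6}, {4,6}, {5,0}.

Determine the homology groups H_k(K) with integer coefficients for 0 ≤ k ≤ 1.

Order the vertices as 0 < 1 < 2 < 3 < 4 < 5 < 6 < 7 < 8. Listing each simplex with vertices in this order, K has dimension 1 with simplices:

  0-simplices (9): [0], [1], [2], [3], [4], [5], [6], [7], [8]
  1-simplices (12): [0,5], [0,6], [1,2], [1,6], [2,6], [3,4], [3,6], [4,6], [5,6], [6,7], [6,8], [7,8]

Hence C_0 ≅ Z^9, C_1 ≅ Z^12.

The boundary map ∂_1: C_1 → C_0 maps an edge to its endpoints' difference, ∂[p,q] = q − p. For instance
  ∂[3,4] = [4] − [3].
The 9×12 boundary matrix has rank 8 and Smith normal form diag(1,1,1,1,1,1,1,1).

From H_k ≅ ker(∂_k) / im(∂_{k+1}) we obtain:

  H_0: rank C_0 − rank ∂_1 = 9 − 8 = 1, and the invariant factors of ∂_1 are all 1, so H_0 ≅ Z.
  H_1: rank ker ∂_1 − rank ∂_2 = (12 − 8) − 0 = 4, and there is no ∂_2, so H_1 ≅ Z^4.

As a check, the Euler characteristic is 9 − 12 = -3, which agrees with 1 − 4 = -3.
(K is a triangulation of a wedge of 4 circles.)

H_0 = Z,  H_1 = Z^4.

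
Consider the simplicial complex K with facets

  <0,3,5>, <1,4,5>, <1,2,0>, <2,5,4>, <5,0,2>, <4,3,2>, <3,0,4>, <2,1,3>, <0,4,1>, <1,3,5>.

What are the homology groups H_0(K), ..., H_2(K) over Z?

H_0 = Z,  H_1 = Z/2,  H_2 = 0.

Take the total order 0 < 1 < 2 < 3 < 4 < 5 on the vertex set. Then K (dimension 2) consists of the simplices:

  0-simplices (6): [0], [1], [2], [3], [4], [5]
  1-simplices (15): [0,1], [0,2], [0,3], [0,4], [0,5], [1,2], [1,3], [1,4], [1,5], [2,3], [2,4], [2,5], [3,4], [3,5], [4,5]
  2-simplices (10): [0,1,2], [0,1,4], [0,2,5], [0,3,4], [0,3,5], [1,2,3], [1,3,5], [1,4,5], [2,3,4], [2,4,5]

giving chain groups C_0 ≅ Z^6, C_1 ≅ Z^15, C_2 ≅ Z^10.

Boundary ∂_1: C_1 → C_0 is given by ∂[p,q] = [q] − [p]. For instance
  ∂[0,5] = [5] − [0].
The resulting 6×15 matrix has rank 5, and its Smith normal form has invariant factors (1,1,1,1,1).

Boundary ∂_2: C_2 → C_1 sends each 2-simplex [p,q,r] to [q,r] − [p,r] + [p,q]. For instance
  ∂[0,1,2] = [1,2] − [0,2] + [0,1],
  ∂[0,1,4] = [1,4] − [0,4] + [0,1].
The 15×10 boundary matrix has rank 10 and Smith normal form diag(1,1,1,1,1,1,1,1,1,2).

Computing H_k = (kernel of ∂_k) / (image of ∂_{k+1}):

  H_0: rank C_0 − rank ∂_1 = 6 − 5 = 1, and the invariant factors of ∂_1 are all 1, so H_0 = Z.
  H_1: rank ker ∂_1 − rank ∂_2 = (15 − 5) − 10 = 0, and ∂_2 has invariant factor 2 > 1, so H_1 = Z/2.
  H_2: rank ker ∂_2 − rank ∂_3 = (10 − 10) − 0 = 0, and there is no ∂_3, so H_2 = 0.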